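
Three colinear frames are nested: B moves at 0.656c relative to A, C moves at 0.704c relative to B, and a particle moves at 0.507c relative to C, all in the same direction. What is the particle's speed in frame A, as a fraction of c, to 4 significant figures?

Compose boost 2: (0.704 + 0.656)/(1 + 0.704×0.656) = 1.360/1.46182 = 0.930345
Compose boost 3: (0.507 + 0.930345)/(1 + 0.507×0.930345) = 1.43734/1.47168 = 0.9767

u ≈ 0.9767c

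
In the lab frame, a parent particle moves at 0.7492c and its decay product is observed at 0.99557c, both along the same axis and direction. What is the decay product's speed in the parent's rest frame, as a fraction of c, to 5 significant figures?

u' ≈ 0.96951c

Inverse velocity addition: u' = (u − v)/(1 − uv/c²)
= (0.99557 − 0.7492)/(1 − 0.99557×0.7492) = 0.24637/0.2541190 = 0.96951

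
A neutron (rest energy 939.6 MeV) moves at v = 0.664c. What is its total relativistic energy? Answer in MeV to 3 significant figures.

γ = 1/√(1 − 0.664²) = 1.3374
E = γm₀c² = 1.3374 × 939.6 MeV = 1260 MeV

E ≈ 1260 MeV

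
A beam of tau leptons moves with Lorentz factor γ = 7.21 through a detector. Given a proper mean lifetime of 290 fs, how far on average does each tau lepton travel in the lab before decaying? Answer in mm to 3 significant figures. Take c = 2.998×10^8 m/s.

β = √(1 − 1/γ²) = √(1 − 1/7.21²) = 0.99033
Dilated lifetime: Δt = γτ₀ = 7.21 × 290 fs = 2090.9 fs
d = vΔt = 0.99033c × 2090.9 fs = 2.9690×10^8 m/s × 2.0909×10^-12 s = 0.621 mm

d ≈ 0.621 mm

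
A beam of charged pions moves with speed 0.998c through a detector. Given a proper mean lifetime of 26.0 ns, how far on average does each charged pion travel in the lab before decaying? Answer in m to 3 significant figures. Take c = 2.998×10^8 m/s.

γ = 1/√(1 − 0.998²) = 15.819
Dilated lifetime: Δt = γτ₀ = 15.819 × 26.0 ns = 411.30 ns
d = vΔt = 0.998c × 411.30 ns = 2.9920×10^8 m/s × 4.1130×10^-7 s = 123 m

d ≈ 123 m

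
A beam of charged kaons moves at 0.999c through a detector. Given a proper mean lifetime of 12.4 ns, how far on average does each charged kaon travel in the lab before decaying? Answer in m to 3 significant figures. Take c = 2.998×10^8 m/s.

d ≈ 83.1 m

γ = 1/√(1 − 0.999²) = 22.366
Dilated lifetime: Δt = γτ₀ = 22.366 × 12.4 ns = 277.34 ns
d = vΔt = 0.999c × 277.34 ns = 2.9950×10^8 m/s × 2.7734×10^-7 s = 83.1 m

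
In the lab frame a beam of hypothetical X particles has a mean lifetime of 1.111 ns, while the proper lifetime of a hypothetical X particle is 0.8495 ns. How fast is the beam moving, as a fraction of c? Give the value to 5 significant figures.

β ≈ 0.64447

γ = Δt/τ₀ = 1.111/0.8495 = 1.307828
β = √(1 − 1/γ²) = √(1 − 1/1.307828²) = 0.64447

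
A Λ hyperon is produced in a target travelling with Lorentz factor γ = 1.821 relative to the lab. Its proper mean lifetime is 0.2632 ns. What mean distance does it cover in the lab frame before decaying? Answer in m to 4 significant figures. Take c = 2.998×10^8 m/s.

d ≈ 0.1201 m

β = √(1 − 1/γ²) = √(1 − 1/1.821²) = 0.835725
Dilated lifetime: Δt = γτ₀ = 1.821 × 0.2632 ns = 0.479287 ns
d = vΔt = 0.835725c × 0.479287 ns = 2.50550×10^8 m/s × 4.79287×10^-10 s = 0.1201 m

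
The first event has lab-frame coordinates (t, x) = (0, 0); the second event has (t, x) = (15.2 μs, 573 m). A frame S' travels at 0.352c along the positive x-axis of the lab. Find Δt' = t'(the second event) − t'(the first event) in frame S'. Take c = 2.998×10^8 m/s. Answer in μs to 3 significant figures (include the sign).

γ = 1/√(1 − 0.352²) = 1.0684
Δt' = γ(Δt − vΔx/c²) = 1.0684 × (15.2 μs − 0.352×573 m / (2.998×10^8 m/s))
= 1.0684 × (14.527 μs) = 15.5 μs

Δt' ≈ 15.5 μs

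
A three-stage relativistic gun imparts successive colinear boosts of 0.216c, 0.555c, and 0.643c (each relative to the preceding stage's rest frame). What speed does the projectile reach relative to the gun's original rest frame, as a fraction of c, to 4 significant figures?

u ≈ 0.9229c

Compose boost 2: (0.555 + 0.216)/(1 + 0.555×0.216) = 0.7710/1.11988 = 0.688467
Compose boost 3: (0.643 + 0.688467)/(1 + 0.643×0.688467) = 1.33147/1.44268 = 0.9229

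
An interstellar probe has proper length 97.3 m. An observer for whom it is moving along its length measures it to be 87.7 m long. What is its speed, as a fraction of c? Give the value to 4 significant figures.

β ≈ 0.4331

γ = L₀/L = 97.3/87.7 = 1.10946
β = √(1 − 1/γ²) = 0.4331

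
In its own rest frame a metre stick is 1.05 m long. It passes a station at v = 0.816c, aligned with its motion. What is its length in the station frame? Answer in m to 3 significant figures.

L ≈ 0.607 m

γ = 1/√(1 − 0.816²) = 1.7299
Length contraction: L = L₀/γ = 1.05/1.7299 = 0.607 m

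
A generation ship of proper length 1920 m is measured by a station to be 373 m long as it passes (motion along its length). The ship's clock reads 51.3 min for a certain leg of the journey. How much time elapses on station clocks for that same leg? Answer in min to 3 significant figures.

Length contraction ⇒ γ = L₀/L = 1920/373 = 5.1475
Time dilation: Δt = γτ₀ = 5.1475 × 51.3 min = 264 min

Δt ≈ 264 min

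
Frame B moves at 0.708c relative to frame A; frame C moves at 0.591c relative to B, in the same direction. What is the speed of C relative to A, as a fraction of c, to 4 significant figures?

u ≈ 0.9158c

Compose boost 2: (0.591 + 0.708)/(1 + 0.591×0.708) = 1.299/1.41843 = 0.9158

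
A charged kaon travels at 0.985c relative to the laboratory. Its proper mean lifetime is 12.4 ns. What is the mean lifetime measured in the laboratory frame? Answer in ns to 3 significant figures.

Δt ≈ 71.9 ns

γ = 1/√(1 − 0.985²) = 5.7953
Time dilation: Δt = γτ₀ = 5.7953 × 12.4 ns = 71.9 ns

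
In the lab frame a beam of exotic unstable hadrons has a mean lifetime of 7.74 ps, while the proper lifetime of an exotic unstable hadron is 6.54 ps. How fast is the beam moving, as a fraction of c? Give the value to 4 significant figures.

γ = Δt/τ₀ = 7.74/6.54 = 1.18349
β = √(1 − 1/γ²) = √(1 − 1/1.18349²) = 0.5348

β ≈ 0.5348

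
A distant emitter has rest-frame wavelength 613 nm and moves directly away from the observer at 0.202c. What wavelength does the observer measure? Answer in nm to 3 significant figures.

λ_obs ≈ 752 nm

Relativistic Doppler: λ_obs = λ_src √((1+β)/(1−β))
= 613 × √(1.2020/0.79800) = 613 × 1.2273 = 752 nm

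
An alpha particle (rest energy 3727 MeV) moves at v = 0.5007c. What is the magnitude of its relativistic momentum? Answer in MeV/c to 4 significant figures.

γ = 1/√(1 − 0.5007²) = 1.15524
p = γβm₀c = 1.15524 × 0.5007 × 3727 MeV/c = 2156 MeV/c

p ≈ 2156 MeV/c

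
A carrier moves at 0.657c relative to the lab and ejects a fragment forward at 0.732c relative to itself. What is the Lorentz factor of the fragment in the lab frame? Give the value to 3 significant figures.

u_lab = (0.732 + 0.657)/(1 + 0.732×0.657) = 1.389/1.48092 = 0.937928
γ = 1/√(1 − 0.937928²) = 2.88

γ ≈ 2.88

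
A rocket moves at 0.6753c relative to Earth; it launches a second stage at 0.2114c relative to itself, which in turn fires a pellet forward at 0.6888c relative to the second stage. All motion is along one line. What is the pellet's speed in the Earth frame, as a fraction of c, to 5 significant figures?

Compose boost 2: (0.2114 + 0.6753)/(1 + 0.2114×0.6753) = 0.88670/1.142758 = 0.7759295
Compose boost 3: (0.6888 + 0.7759295)/(1 + 0.6888×0.7759295) = 1.464730/1.534460 = 0.95456

u ≈ 0.95456c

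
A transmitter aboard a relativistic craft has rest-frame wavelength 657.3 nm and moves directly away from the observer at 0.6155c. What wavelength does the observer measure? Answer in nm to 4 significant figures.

λ_obs ≈ 1347 nm

Relativistic Doppler: λ_obs = λ_src √((1+β)/(1−β))
= 657.3 × √(1.61550/0.384500) = 657.3 × 2.04977 = 1347 nm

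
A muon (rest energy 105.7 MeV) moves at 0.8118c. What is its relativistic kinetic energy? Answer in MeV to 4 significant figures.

γ = 1/√(1 − 0.8118²) = 1.71252
K = (γ − 1)m₀c² = (1.71252 − 1) × 105.7 MeV = 0.712518 × 105.7 MeV = 75.31 MeV

K ≈ 75.31 MeV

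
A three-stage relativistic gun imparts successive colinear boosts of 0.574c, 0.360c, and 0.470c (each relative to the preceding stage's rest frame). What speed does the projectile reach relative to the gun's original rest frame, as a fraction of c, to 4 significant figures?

Compose boost 2: (0.360 + 0.574)/(1 + 0.360×0.574) = 0.9340/1.20664 = 0.774050
Compose boost 3: (0.470 + 0.774050)/(1 + 0.470×0.774050) = 1.24405/1.36380 = 0.9122

u ≈ 0.9122c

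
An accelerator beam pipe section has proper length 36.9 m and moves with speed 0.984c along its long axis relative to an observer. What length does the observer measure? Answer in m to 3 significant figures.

L ≈ 6.57 m

γ = 1/√(1 − 0.984²) = 5.6127
Length contraction: L = L₀/γ = 36.9/5.6127 = 6.57 m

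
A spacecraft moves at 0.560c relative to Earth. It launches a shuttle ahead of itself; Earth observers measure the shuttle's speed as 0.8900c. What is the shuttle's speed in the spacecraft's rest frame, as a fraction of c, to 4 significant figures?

Inverse velocity addition: u' = (u − v)/(1 − uv/c²)
= (0.8900 − 0.560)/(1 − 0.8900×0.560) = 0.3300/0.501600 = 0.6579

u' ≈ 0.6579c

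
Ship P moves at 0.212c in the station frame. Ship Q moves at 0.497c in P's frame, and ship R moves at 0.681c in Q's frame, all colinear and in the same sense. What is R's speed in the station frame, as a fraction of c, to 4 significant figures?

Compose boost 2: (0.497 + 0.212)/(1 + 0.497×0.212) = 0.7090/1.10536 = 0.641418
Compose boost 3: (0.681 + 0.641418)/(1 + 0.681×0.641418) = 1.32242/1.43681 = 0.9204

u ≈ 0.9204c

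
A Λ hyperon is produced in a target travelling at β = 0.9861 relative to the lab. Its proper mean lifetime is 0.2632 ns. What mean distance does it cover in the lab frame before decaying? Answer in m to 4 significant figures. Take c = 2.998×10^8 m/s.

d ≈ 0.4683 m

γ = 1/√(1 − 0.9861²) = 6.01855
Dilated lifetime: Δt = γτ₀ = 6.01855 × 0.2632 ns = 1.58408 ns
d = vΔt = 0.9861c × 1.58408 ns = 2.95633×10^8 m/s × 1.58408×10^-9 s = 0.4683 m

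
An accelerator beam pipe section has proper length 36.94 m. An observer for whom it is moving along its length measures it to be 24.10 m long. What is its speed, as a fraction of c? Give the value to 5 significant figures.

β ≈ 0.75787

γ = L₀/L = 36.94/24.10 = 1.532780
β = √(1 − 1/γ²) = 0.75787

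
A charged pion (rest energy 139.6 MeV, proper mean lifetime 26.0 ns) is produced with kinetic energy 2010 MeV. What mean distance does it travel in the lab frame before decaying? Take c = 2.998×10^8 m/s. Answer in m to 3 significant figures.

γ = 1 + K/(m₀c²) = 1 + 2010/139.6 = 15.398
β = √(1 − 1/γ²) = 0.99789
Dilated lifetime: γτ₀ = 15.398 × 26.0 ns = 400.36 ns
d = βc·γτ₀ = 0.99789 × (2.998×10^8 m/s) × 4.0036×10^-7 s = 120 m

d ≈ 120 m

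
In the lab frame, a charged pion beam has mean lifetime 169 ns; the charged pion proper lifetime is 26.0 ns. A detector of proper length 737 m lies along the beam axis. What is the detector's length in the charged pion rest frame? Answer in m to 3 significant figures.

Time dilation ⇒ γ = Δt/τ₀ = 169/26.0 = 6.5000
Length contraction: L = L₀/γ = 737/6.5000 = 113 m

L ≈ 113 m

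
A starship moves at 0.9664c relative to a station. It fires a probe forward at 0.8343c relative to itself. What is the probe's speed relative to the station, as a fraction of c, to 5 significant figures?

Relativistic velocity addition: u = (u' + v)/(1 + u'v/c²)
= (0.8343 + 0.9664)/(1 + 0.8343×0.9664) = 1.8007/1.806268 = 0.99692

u ≈ 0.99692c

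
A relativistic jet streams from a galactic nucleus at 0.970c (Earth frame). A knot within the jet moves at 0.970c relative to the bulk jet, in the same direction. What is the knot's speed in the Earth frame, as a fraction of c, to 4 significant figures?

u ≈ 0.9995c

Relativistic velocity addition: u = (u' + v)/(1 + u'v/c²)
= (0.970 + 0.970)/(1 + 0.970×0.970) = 1.940/1.94090 = 0.9995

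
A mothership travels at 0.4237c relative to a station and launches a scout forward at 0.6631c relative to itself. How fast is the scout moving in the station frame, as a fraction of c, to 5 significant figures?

Compose boost 2: (0.6631 + 0.4237)/(1 + 0.6631×0.4237) = 1.0868/1.280955 = 0.84843

u ≈ 0.84843c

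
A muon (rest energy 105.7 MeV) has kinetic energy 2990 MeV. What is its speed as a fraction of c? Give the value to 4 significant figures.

γ = 1 + K/(m₀c²) = 1 + 2990/105.7 = 29.2876
β = √(1 − 1/γ²) = 0.9994

β ≈ 0.9994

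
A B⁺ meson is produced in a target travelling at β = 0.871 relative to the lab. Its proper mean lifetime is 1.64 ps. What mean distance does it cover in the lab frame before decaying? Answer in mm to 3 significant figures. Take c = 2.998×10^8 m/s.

d ≈ 0.872 mm

γ = 1/√(1 − 0.871²) = 2.0355
Dilated lifetime: Δt = γτ₀ = 2.0355 × 1.64 ps = 3.3382 ps
d = vΔt = 0.871c × 3.3382 ps = 2.6113×10^8 m/s × 3.3382×10^-12 s = 0.872 mm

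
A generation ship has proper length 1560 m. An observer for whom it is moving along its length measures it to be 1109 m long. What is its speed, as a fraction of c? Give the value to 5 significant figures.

γ = L₀/L = 1560/1109 = 1.406673
β = √(1 − 1/γ²) = 0.70330

β ≈ 0.70330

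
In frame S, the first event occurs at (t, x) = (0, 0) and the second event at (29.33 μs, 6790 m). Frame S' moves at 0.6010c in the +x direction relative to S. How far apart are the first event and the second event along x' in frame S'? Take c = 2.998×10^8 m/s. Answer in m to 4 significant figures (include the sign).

γ = 1/√(1 − 0.6010²) = 1.25117
Δx' = γ(Δx − vΔt) = 1.25117 × (6790 m − 0.6010×(2.998×10^8 m/s)×29.33×10^-6 s)
= 1.25117 × (1505.33 m) = 1883 m

Δx' ≈ 1883 m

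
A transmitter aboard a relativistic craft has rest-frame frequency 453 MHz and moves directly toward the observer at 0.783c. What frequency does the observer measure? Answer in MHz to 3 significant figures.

f_obs ≈ 1300 MHz

Relativistic Doppler: f_obs = f_src √((1+β)/(1−β))
= 453 × √(1.7830/0.21700) = 453 × 2.8665 = 1300 MHz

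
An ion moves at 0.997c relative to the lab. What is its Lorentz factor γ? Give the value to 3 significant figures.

γ = 1/√(1 − β²) = 1/√(1 − 0.997²) = 1/√(0.0059910) = 12.9

γ ≈ 12.9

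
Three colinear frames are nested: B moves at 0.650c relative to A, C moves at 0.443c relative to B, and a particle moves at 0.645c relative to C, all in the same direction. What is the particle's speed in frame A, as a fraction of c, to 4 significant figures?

u ≈ 0.9653c

Compose boost 2: (0.443 + 0.650)/(1 + 0.443×0.650) = 1.093/1.28795 = 0.848635
Compose boost 3: (0.645 + 0.848635)/(1 + 0.645×0.848635) = 1.49364/1.54737 = 0.9653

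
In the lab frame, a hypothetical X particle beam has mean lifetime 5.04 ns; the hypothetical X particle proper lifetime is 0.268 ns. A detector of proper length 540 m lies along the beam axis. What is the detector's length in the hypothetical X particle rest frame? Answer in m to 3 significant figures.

L ≈ 28.7 m

Time dilation ⇒ γ = Δt/τ₀ = 5.04/0.268 = 18.806
Length contraction: L = L₀/γ = 540/18.806 = 28.7 m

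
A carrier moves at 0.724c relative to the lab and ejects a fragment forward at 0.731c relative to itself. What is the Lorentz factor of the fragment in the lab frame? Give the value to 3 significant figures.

u_lab = (0.731 + 0.724)/(1 + 0.731×0.724) = 1.455/1.52924 = 0.951451
γ = 1/√(1 − 0.951451²) = 3.25

γ ≈ 3.25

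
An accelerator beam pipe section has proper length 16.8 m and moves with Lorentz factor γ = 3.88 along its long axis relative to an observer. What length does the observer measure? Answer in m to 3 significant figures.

γ = 3.88 (given)
Length contraction: L = L₀/γ = 16.8/3.88 = 4.33 m

L ≈ 4.33 m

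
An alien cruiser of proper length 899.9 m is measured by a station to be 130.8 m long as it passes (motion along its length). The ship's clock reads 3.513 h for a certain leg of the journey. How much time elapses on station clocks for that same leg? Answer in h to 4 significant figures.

Length contraction ⇒ γ = L₀/L = 899.9/130.8 = 6.87997
Time dilation: Δt = γτ₀ = 6.87997 × 3.513 h = 24.17 h

Δt ≈ 24.17 h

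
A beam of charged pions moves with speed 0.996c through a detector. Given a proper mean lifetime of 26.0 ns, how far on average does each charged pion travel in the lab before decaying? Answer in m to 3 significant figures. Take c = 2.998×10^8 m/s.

γ = 1/√(1 − 0.996²) = 11.192
Dilated lifetime: Δt = γτ₀ = 11.192 × 26.0 ns = 290.98 ns
d = vΔt = 0.996c × 290.98 ns = 2.9860×10^8 m/s × 2.9098×10^-7 s = 86.9 m

d ≈ 86.9 m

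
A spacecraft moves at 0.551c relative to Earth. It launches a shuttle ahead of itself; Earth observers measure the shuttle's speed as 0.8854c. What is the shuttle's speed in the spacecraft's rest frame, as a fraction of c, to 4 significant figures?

Inverse velocity addition: u' = (u − v)/(1 − uv/c²)
= (0.8854 − 0.551)/(1 − 0.8854×0.551) = 0.3344/0.512145 = 0.6529

u' ≈ 0.6529c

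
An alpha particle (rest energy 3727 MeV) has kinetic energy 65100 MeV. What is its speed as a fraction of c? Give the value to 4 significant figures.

γ = 1 + K/(m₀c²) = 1 + 65100/3727 = 18.4671
β = √(1 − 1/γ²) = 0.9985

β ≈ 0.9985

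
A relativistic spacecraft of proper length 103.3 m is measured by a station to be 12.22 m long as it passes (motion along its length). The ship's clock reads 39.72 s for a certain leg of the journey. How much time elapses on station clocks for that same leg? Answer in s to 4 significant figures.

Length contraction ⇒ γ = L₀/L = 103.3/12.22 = 8.45336
Time dilation: Δt = γτ₀ = 8.45336 × 39.72 s = 335.8 s

Δt ≈ 335.8 s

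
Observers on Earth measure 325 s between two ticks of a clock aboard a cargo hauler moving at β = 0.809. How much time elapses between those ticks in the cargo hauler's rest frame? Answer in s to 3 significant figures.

τ₀ ≈ 191 s

γ = 1/√(1 − 0.809²) = 1.7012
Proper time: τ₀ = Δt/γ = 325/1.7012 = 191 s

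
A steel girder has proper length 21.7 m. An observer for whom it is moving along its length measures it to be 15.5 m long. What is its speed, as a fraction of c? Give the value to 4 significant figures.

γ = L₀/L = 21.7/15.5 = 1.40000
β = √(1 − 1/γ²) = 0.6999

β ≈ 0.6999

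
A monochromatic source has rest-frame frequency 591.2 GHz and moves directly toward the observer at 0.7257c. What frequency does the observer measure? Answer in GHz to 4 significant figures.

f_obs ≈ 1483 GHz

Relativistic Doppler: f_obs = f_src √((1+β)/(1−β))
= 591.2 × √(1.72570/0.274300) = 591.2 × 2.50824 = 1483 GHz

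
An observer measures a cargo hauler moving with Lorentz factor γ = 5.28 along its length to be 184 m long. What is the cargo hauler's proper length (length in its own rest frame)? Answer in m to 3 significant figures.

γ = 5.28 (given)
L₀ = γL = 5.28 × 184 = 972 m

L₀ ≈ 972 m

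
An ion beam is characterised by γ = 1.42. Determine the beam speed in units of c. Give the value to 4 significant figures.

β ≈ 0.7100

β = √(1 − 1/γ²) = √(1 − 1/1.42²) = √(0.504067) = 0.7100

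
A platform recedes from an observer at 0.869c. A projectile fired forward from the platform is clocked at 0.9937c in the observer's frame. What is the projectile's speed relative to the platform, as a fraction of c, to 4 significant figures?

u' ≈ 0.9137c

Inverse velocity addition: u' = (u − v)/(1 − uv/c²)
= (0.9937 − 0.869)/(1 − 0.9937×0.869) = 0.1247/0.136475 = 0.9137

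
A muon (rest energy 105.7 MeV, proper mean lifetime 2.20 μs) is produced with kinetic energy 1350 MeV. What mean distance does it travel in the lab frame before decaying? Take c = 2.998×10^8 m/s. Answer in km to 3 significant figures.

d ≈ 9.06 km

γ = 1 + K/(m₀c²) = 1 + 1350/105.7 = 13.772
β = √(1 − 1/γ²) = 0.99736
Dilated lifetime: γτ₀ = 13.772 × 2.20 μs = 30.298 μs
d = βc·γτ₀ = 0.99736 × (2.998×10^8 m/s) × 3.0298×10^-5 s = 9.06 km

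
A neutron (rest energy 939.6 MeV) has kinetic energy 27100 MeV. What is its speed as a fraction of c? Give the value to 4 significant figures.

γ = 1 + K/(m₀c²) = 1 + 27100/939.6 = 29.8421
β = √(1 − 1/γ²) = 0.9994

β ≈ 0.9994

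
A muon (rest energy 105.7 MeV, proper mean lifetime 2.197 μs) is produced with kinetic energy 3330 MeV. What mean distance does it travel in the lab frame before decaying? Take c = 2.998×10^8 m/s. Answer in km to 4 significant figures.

γ = 1 + K/(m₀c²) = 1 + 3330/105.7 = 32.5043
β = √(1 − 1/γ²) = 0.999527
Dilated lifetime: γτ₀ = 32.5043 × 2.197 μs = 71.4119 μs
d = βc·γτ₀ = 0.999527 × (2.998×10^8 m/s) × 7.14119×10^-5 s = 21.40 km

d ≈ 21.40 km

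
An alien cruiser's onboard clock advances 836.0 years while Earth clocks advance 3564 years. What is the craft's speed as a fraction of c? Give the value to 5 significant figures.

γ = Δt/τ₀ = 3564/836.0 = 4.263158
β = √(1 − 1/γ²) = √(1 − 1/4.263158²) = 0.97210

β ≈ 0.97210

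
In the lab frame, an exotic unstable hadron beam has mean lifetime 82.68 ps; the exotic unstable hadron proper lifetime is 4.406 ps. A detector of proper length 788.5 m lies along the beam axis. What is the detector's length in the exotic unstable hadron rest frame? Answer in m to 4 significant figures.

Time dilation ⇒ γ = Δt/τ₀ = 82.68/4.406 = 18.7653
Length contraction: L = L₀/γ = 788.5/18.7653 = 42.02 m

L ≈ 42.02 m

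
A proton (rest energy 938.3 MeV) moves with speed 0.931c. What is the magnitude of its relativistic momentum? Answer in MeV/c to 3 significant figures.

p ≈ 2390 MeV/c

γ = 1/√(1 − 0.931²) = 2.7396
p = γβm₀c = 2.7396 × 0.931 × 938.3 MeV/c = 2390 MeV/c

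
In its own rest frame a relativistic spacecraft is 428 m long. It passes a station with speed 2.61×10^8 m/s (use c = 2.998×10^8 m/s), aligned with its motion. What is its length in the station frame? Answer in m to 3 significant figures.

β = v/c = 2.61×10^8 / 2.998×10^8 = 0.87058
γ = 1/√(1 − 0.87058²) = 2.0324
Length contraction: L = L₀/γ = 428/2.0324 = 211 m

L ≈ 211 m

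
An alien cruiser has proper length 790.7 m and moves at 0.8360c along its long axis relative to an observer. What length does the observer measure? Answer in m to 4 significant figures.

γ = 1/√(1 − 0.8360²) = 1.82239
Length contraction: L = L₀/γ = 790.7/1.82239 = 433.9 m

L ≈ 433.9 m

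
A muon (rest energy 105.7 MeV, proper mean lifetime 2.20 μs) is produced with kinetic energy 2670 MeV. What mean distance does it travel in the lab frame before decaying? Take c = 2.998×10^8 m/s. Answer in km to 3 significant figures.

d ≈ 17.3 km

γ = 1 + K/(m₀c²) = 1 + 2670/105.7 = 26.260
β = √(1 − 1/γ²) = 0.99927
Dilated lifetime: γτ₀ = 26.260 × 2.20 μs = 57.772 μs
d = βc·γτ₀ = 0.99927 × (2.998×10^8 m/s) × 5.7772×10^-5 s = 17.3 km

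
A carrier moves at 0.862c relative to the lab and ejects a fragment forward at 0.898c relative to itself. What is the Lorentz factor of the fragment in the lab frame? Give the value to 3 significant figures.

γ ≈ 7.95

u_lab = (0.898 + 0.862)/(1 + 0.898×0.862) = 1.760/1.77408 = 0.992066
γ = 1/√(1 − 0.992066²) = 7.95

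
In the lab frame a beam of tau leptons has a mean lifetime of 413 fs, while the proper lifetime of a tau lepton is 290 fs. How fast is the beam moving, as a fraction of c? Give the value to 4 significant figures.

γ = Δt/τ₀ = 413/290 = 1.42414
β = √(1 − 1/γ²) = √(1 − 1/1.42414²) = 0.7120

β ≈ 0.7120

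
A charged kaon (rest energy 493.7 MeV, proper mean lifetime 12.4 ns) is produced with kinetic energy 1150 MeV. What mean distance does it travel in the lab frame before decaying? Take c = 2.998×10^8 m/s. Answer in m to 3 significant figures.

d ≈ 11.8 m

γ = 1 + K/(m₀c²) = 1 + 1150/493.7 = 3.3293
β = √(1 − 1/γ²) = 0.95383
Dilated lifetime: γτ₀ = 3.3293 × 12.4 ns = 41.284 ns
d = βc·γτ₀ = 0.95383 × (2.998×10^8 m/s) × 4.1284×10^-8 s = 11.8 m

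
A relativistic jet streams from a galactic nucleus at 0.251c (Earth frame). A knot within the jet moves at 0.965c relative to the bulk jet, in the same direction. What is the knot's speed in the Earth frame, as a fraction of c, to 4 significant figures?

u ≈ 0.9789c

Relativistic velocity addition: u = (u' + v)/(1 + u'v/c²)
= (0.965 + 0.251)/(1 + 0.965×0.251) = 1.216/1.24222 = 0.9789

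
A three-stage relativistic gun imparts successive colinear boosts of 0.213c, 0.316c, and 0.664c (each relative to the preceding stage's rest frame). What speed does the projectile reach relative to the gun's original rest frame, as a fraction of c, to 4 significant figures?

Compose boost 2: (0.316 + 0.213)/(1 + 0.316×0.213) = 0.5290/1.06731 = 0.495639
Compose boost 3: (0.664 + 0.495639)/(1 + 0.664×0.495639) = 1.15964/1.32910 = 0.8725

u ≈ 0.8725c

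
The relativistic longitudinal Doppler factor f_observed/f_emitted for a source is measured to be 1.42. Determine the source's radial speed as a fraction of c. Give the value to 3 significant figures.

f_obs/f_src = √((1+β)/(1−β)) = 1.42  ⇒  (1+β)/(1−β) = 2.0164
β = |1 − D²|/(1 + D²) = |1 − 2.0164|/(1 + 2.0164) = 0.337

β ≈ 0.337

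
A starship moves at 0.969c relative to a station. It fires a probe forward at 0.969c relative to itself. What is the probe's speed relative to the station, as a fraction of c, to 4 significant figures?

Relativistic velocity addition: u = (u' + v)/(1 + u'v/c²)
= (0.969 + 0.969)/(1 + 0.969×0.969) = 1.938/1.93896 = 0.9995

u ≈ 0.9995c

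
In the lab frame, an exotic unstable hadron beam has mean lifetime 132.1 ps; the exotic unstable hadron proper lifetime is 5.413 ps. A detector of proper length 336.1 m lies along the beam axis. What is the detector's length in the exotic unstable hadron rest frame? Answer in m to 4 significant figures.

Time dilation ⇒ γ = Δt/τ₀ = 132.1/5.413 = 24.4042
Length contraction: L = L₀/γ = 336.1/24.4042 = 13.77 m

L ≈ 13.77 m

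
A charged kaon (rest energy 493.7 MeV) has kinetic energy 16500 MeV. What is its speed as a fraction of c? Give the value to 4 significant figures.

γ = 1 + K/(m₀c²) = 1 + 16500/493.7 = 34.4211
β = √(1 − 1/γ²) = 0.9996

β ≈ 0.9996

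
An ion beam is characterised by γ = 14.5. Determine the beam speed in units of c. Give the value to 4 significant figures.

β = √(1 − 1/γ²) = √(1 − 1/14.5²) = √(0.995244) = 0.9976

β ≈ 0.9976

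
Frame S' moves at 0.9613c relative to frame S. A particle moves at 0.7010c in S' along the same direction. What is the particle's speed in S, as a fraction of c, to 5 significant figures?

Relativistic velocity addition: u = (u' + v)/(1 + u'v/c²)
= (0.7010 + 0.9613)/(1 + 0.7010×0.9613) = 1.6623/1.673871 = 0.99309

u ≈ 0.99309c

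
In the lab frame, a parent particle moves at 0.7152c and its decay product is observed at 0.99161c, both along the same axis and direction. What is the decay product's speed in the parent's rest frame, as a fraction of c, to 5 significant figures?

Inverse velocity addition: u' = (u − v)/(1 − uv/c²)
= (0.99161 − 0.7152)/(1 − 0.99161×0.7152) = 0.27641/0.2908005 = 0.95051

u' ≈ 0.95051c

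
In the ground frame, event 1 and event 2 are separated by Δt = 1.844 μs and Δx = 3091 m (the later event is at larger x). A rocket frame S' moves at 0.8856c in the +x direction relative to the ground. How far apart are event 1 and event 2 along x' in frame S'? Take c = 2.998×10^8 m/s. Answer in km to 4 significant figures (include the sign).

Δx' ≈ 5.601 km

γ = 1/√(1 − 0.8856²) = 2.15309
Δx' = γ(Δx − vΔt) = 2.15309 × (3091 m − 0.8856×(2.998×10^8 m/s)×1.844×10^-6 s)
= 2.15309 × (2601.41 m) = 5.601 km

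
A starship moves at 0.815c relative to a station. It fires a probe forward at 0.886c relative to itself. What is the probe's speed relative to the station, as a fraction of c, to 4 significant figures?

Relativistic velocity addition: u = (u' + v)/(1 + u'v/c²)
= (0.886 + 0.815)/(1 + 0.886×0.815) = 1.701/1.72209 = 0.9878

u ≈ 0.9878c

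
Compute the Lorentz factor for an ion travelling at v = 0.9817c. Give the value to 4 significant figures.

γ = 1/√(1 − β²) = 1/√(1 − 0.9817²) = 1/√(0.0362651) = 5.251

γ ≈ 5.251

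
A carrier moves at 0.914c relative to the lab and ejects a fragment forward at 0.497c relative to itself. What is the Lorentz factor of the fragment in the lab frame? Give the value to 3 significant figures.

γ ≈ 4.13

u_lab = (0.497 + 0.914)/(1 + 0.497×0.914) = 1.411/1.45426 = 0.970254
γ = 1/√(1 − 0.970254²) = 4.13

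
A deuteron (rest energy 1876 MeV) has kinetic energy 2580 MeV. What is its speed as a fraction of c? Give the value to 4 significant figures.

γ = 1 + K/(m₀c²) = 1 + 2580/1876 = 2.37527
β = √(1 − 1/γ²) = 0.9071

β ≈ 0.9071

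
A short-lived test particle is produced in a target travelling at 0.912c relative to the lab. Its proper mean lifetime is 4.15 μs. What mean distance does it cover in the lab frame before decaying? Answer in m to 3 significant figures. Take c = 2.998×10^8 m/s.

d ≈ 2770 m

γ = 1/√(1 − 0.912²) = 2.4379
Dilated lifetime: Δt = γτ₀ = 2.4379 × 4.15 μs = 10.117 μs
d = vΔt = 0.912c × 10.117 μs = 2.7342×10^8 m/s × 1.0117×10^-5 s = 2770 m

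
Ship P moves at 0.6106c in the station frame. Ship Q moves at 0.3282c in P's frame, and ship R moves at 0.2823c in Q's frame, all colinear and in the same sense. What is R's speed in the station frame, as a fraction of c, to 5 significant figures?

u ≈ 0.87188c

Compose boost 2: (0.3282 + 0.6106)/(1 + 0.3282×0.6106) = 0.93880/1.200399 = 0.7820733
Compose boost 3: (0.2823 + 0.7820733)/(1 + 0.2823×0.7820733) = 1.064373/1.220779 = 0.87188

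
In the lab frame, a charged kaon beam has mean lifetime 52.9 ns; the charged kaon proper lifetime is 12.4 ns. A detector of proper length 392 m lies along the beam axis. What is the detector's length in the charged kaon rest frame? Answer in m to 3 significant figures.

Time dilation ⇒ γ = Δt/τ₀ = 52.9/12.4 = 4.2661
Length contraction: L = L₀/γ = 392/4.2661 = 91.9 m

L ≈ 91.9 m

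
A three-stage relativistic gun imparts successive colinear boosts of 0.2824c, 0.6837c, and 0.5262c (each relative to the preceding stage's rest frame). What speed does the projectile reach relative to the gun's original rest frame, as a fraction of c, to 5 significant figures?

u ≈ 0.93679c

Compose boost 2: (0.6837 + 0.2824)/(1 + 0.6837×0.2824) = 0.96610/1.193077 = 0.8097550
Compose boost 3: (0.5262 + 0.8097550)/(1 + 0.5262×0.8097550) = 1.335955/1.426093 = 0.93679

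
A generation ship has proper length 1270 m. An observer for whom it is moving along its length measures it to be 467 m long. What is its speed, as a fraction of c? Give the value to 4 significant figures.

γ = L₀/L = 1270/467 = 2.71949
β = √(1 − 1/γ²) = 0.9299

β ≈ 0.9299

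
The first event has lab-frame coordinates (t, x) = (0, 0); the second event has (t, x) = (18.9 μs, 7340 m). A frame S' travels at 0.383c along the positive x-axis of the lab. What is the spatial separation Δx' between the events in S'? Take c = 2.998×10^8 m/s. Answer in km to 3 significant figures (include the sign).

Δx' ≈ 5.60 km

γ = 1/√(1 − 0.383²) = 1.0825
Δx' = γ(Δx − vΔt) = 1.0825 × (7340 m − 0.383×(2.998×10^8 m/s)×18.9×10^-6 s)
= 1.0825 × (5169.8 m) = 5.60 km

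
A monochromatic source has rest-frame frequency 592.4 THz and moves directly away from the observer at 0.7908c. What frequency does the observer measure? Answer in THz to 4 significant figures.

f_obs ≈ 202.5 THz

Relativistic Doppler: f_obs = f_src √((1−β)/(1+β))
= 592.4 × √(0.209200/1.79080) = 592.4 × 0.341788 = 202.5 THz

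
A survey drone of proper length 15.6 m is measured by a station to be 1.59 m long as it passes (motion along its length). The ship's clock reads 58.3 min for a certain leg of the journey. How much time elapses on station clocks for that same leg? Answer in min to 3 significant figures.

Length contraction ⇒ γ = L₀/L = 15.6/1.59 = 9.8113
Time dilation: Δt = γτ₀ = 9.8113 × 58.3 min = 572 min

Δt ≈ 572 min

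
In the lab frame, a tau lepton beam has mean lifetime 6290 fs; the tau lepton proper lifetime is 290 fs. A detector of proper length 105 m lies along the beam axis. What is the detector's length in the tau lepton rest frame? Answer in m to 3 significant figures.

L ≈ 4.84 m

Time dilation ⇒ γ = Δt/τ₀ = 6290/290 = 21.690
Length contraction: L = L₀/γ = 105/21.690 = 4.84 m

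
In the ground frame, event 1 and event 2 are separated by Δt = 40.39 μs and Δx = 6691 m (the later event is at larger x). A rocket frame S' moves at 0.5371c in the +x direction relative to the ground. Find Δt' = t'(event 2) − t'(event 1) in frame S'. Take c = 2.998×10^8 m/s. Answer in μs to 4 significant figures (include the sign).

Δt' ≈ 33.67 μs

γ = 1/√(1 − 0.5371²) = 1.18551
Δt' = γ(Δt − vΔx/c²) = 1.18551 × (40.39 μs − 0.5371×6691 m / (2.998×10^8 m/s))
= 1.18551 × (28.4029 μs) = 33.67 μs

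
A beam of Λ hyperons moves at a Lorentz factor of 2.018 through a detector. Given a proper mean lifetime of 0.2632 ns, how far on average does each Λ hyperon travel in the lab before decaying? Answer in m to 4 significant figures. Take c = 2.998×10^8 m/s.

β = √(1 − 1/γ²) = √(1 − 1/2.018²) = 0.868585
Dilated lifetime: Δt = γτ₀ = 2.018 × 0.2632 ns = 0.531138 ns
d = vΔt = 0.868585c × 0.531138 ns = 2.60402×10^8 m/s × 5.31138×10^-10 s = 0.1383 m

d ≈ 0.1383 m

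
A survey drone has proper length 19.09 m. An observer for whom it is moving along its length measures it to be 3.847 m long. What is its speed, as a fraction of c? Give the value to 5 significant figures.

β ≈ 0.97948

γ = L₀/L = 19.09/3.847 = 4.962308
β = √(1 − 1/γ²) = 0.97948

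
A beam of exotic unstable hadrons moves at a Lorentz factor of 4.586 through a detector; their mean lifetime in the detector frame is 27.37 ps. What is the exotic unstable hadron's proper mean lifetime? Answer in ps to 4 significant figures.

γ = 4.586 (given)
Proper time: τ₀ = Δt/γ = 27.37/4.586 = 5.968 ps

τ₀ ≈ 5.968 ps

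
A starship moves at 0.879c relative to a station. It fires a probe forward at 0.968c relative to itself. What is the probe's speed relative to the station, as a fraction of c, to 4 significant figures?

Relativistic velocity addition: u = (u' + v)/(1 + u'v/c²)
= (0.968 + 0.879)/(1 + 0.968×0.879) = 1.847/1.85087 = 0.9979

u ≈ 0.9979c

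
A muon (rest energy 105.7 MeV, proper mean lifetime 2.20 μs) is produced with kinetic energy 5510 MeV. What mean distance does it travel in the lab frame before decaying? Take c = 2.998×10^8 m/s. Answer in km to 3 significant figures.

d ≈ 35.0 km

γ = 1 + K/(m₀c²) = 1 + 5510/105.7 = 53.129
β = √(1 − 1/γ²) = 0.99982
Dilated lifetime: γτ₀ = 53.129 × 2.20 μs = 116.88 μs
d = βc·γτ₀ = 0.99982 × (2.998×10^8 m/s) × 0.00011688 s = 35.0 km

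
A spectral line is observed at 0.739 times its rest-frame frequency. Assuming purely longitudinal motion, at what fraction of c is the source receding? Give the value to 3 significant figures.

β ≈ 0.294

f_obs/f_src = √((1−β)/(1+β)) = 0.739  ⇒  (1−β)/(1+β) = 0.54612
β = |1 − D²|/(1 + D²) = |1 − 0.54612|/(1 + 0.54612) = 0.294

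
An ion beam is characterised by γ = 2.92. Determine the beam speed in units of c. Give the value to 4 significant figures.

β ≈ 0.9395

β = √(1 − 1/γ²) = √(1 − 1/2.92²) = √(0.882717) = 0.9395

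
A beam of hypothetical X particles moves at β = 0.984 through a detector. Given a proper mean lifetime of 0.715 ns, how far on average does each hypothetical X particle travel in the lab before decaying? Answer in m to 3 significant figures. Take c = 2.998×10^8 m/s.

d ≈ 1.18 m

γ = 1/√(1 − 0.984²) = 5.6127
Dilated lifetime: Δt = γτ₀ = 5.6127 × 0.715 ns = 4.0131 ns
d = vΔt = 0.984c × 4.0131 ns = 2.9500×10^8 m/s × 4.0131×10^-9 s = 1.18 m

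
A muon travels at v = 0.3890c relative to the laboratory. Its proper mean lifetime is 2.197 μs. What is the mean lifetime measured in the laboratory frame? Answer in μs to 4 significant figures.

γ = 1/√(1 − 0.3890²) = 1.08550
Time dilation: Δt = γτ₀ = 1.08550 × 2.197 μs = 2.385 μs

Δt ≈ 2.385 μs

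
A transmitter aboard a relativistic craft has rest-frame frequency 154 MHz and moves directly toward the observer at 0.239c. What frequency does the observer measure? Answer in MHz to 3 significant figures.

f_obs ≈ 197 MHz

Relativistic Doppler: f_obs = f_src √((1+β)/(1−β))
= 154 × √(1.2390/0.76100) = 154 × 1.2760 = 197 MHz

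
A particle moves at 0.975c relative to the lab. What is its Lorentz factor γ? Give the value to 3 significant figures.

γ = 1/√(1 − β²) = 1/√(1 − 0.975²) = 1/√(0.049375) = 4.50

γ ≈ 4.50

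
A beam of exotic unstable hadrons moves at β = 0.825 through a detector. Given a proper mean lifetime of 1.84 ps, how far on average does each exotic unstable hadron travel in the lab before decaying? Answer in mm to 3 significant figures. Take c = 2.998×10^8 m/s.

d ≈ 0.805 mm

γ = 1/√(1 − 0.825²) = 1.7695
Dilated lifetime: Δt = γτ₀ = 1.7695 × 1.84 ps = 3.2559 ps
d = vΔt = 0.825c × 3.2559 ps = 2.4734×10^8 m/s × 3.2559×10^-12 s = 0.805 mm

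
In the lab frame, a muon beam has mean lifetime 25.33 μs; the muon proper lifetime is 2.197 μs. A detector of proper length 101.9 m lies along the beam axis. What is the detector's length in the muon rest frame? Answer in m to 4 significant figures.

Time dilation ⇒ γ = Δt/τ₀ = 25.33/2.197 = 11.5294
Length contraction: L = L₀/γ = 101.9/11.5294 = 8.838 m

L ≈ 8.838 m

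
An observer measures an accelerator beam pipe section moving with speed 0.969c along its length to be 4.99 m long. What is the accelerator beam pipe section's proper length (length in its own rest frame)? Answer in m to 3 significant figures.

L₀ ≈ 20.2 m

γ = 1/√(1 − 0.969²) = 4.0476
L₀ = γL = 4.0476 × 4.99 = 20.2 m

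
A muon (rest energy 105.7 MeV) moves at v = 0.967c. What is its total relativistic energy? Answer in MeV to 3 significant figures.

E ≈ 415 MeV

γ = 1/√(1 − 0.967²) = 3.9250
E = γm₀c² = 3.9250 × 105.7 MeV = 415 MeV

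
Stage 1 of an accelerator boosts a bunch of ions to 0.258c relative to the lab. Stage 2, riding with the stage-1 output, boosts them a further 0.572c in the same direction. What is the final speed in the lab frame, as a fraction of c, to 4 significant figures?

u ≈ 0.7233c

Compose boost 2: (0.572 + 0.258)/(1 + 0.572×0.258) = 0.8300/1.14758 = 0.7233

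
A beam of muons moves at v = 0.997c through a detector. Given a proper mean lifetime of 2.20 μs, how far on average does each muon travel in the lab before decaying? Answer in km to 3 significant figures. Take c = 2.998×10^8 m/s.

γ = 1/√(1 − 0.997²) = 12.920
Dilated lifetime: Δt = γτ₀ = 12.920 × 2.20 μs = 28.423 μs
d = vΔt = 0.997c × 28.423 μs = 2.9890×10^8 m/s × 2.8423×10^-5 s = 8.50 km

d ≈ 8.50 km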